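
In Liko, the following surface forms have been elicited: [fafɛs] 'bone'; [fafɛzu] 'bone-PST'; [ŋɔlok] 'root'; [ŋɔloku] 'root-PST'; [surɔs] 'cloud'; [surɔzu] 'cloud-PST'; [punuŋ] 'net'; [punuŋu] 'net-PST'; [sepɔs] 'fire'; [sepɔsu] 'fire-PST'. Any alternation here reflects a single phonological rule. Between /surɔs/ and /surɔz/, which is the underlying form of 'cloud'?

/surɔz/

The root 'cloud' surfaces as [surɔs] and [surɔzu], with a stem-final [s] ~ [z] alternation.
If /s/ were underlying and a rule turned it into [z] before the PST suffix, 'fire' would also alternate; but it has [s] in both [sepɔs] and [sepɔsu].
Therefore /z/ is basic and [s] is derived by word-final obstruent devoicing (voiced obstruents become voiceless word-finally).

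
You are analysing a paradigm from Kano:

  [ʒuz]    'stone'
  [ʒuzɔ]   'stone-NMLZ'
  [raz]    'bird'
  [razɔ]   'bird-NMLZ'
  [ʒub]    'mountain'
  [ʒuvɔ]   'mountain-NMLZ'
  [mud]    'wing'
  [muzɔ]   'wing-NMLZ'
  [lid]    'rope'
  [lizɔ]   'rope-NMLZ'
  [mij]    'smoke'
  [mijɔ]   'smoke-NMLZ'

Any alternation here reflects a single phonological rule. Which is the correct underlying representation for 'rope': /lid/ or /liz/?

/lid/

'rope' shows [d] ~ [z] at the end of the stem ([lid] vs [lizɔ]).
The stem 'stone' ([ʒuz], [ʒuzɔ]) shows [z] unchanged in both environments, so [z] cannot be basic with [d] derived in isolation.
The underlying segment must be /d/; voiced stops become fricatives between vowels, yielding [z] there.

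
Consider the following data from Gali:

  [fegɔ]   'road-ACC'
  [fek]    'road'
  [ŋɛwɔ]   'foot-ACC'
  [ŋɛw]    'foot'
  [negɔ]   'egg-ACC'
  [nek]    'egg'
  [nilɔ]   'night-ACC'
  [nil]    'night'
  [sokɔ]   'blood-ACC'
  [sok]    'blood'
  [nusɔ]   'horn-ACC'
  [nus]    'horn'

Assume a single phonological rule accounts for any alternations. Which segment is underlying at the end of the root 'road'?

/g/

'road' shows [g] ~ [k] at the end of the stem ([fegɔ] vs [fek]).
The stem 'blood' ([sokɔ], [sok]) shows [k] unchanged in both environments, so [k] cannot be basic with [g] derived before the ACC suffix.
So /g/ is underlying, and a rule of word-final obstruent devoicing — voiced obstruents become voiceless word-finally — gives [k].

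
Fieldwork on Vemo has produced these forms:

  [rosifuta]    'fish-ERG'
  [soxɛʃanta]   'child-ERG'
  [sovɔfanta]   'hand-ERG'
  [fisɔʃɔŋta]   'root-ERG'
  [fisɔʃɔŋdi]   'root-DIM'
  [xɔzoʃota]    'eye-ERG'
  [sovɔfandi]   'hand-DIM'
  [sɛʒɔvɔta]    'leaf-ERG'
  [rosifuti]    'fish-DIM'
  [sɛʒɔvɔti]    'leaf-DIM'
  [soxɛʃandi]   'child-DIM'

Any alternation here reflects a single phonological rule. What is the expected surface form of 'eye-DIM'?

The DIM morpheme has two allomorphs, [-di] and [-ti].
By contrast the ERG suffix keeps its initial [t] throughout — that segment must be underlying.
So the underlying form is /-di/, and voiced stops become voiceless after a vowel.
After 'eye', which ends in a vowel, the suffix surfaces as [-ti], giving [xɔzoʃoti].

[xɔzoʃoti]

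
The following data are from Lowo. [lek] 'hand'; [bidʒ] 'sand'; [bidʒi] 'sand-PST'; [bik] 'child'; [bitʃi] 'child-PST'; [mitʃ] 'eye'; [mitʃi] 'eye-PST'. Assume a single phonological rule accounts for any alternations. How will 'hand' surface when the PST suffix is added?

'child' shows [k] ~ [tʃ] at the end of the stem ([bik] vs [bitʃi]).
The stem 'eye' ([mitʃ], [mitʃi]) shows [tʃ] unchanged in both environments, so [tʃ] cannot be basic with [k] derived in isolation.
Therefore /k/ is basic and [tʃ] is derived by palatalization before a front vowel (/k/ becomes palato-alveolar [tʃ] before a front vowel).
The one attested form of 'hand', [lek], shows underlying /lek/. Applying the same rule before a front vowel gives [letʃi].

[letʃi]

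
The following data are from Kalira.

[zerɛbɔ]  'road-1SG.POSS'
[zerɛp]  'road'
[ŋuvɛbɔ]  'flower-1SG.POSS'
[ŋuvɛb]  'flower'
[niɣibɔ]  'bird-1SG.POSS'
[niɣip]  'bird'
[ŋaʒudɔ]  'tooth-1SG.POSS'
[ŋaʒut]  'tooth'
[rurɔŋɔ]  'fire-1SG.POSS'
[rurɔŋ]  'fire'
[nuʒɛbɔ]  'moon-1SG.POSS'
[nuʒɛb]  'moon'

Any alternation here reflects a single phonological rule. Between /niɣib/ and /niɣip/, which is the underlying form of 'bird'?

/niɣip/

'bird' shows [b] ~ [p] at the end of the stem ([niɣibɔ] vs [niɣip]).
If /b/ were underlying and a rule turned it into [p] in isolation, 'flower' would also alternate; but it has [b] in both [ŋuvɛbɔ] and [ŋuvɛb].
Therefore /p/ is basic and [b] is derived by intervocalic voicing (voiceless stops become voiced between vowels).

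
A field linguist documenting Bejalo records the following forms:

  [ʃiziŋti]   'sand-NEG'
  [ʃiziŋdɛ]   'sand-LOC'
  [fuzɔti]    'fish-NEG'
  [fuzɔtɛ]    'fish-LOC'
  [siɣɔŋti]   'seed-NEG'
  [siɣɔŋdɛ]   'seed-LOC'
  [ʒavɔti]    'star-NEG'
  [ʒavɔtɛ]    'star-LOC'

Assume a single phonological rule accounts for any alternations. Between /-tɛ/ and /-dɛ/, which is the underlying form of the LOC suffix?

The LOC morpheme has two allomorphs, [-dɛ] and [-tɛ].
By contrast the NEG suffix keeps its initial [t] throughout — that segment must be underlying.
The LOC suffix is therefore /-dɛ/ underlyingly, with post-vocalic devoicing: voiced stops become voiceless after a vowel.

/-dɛ/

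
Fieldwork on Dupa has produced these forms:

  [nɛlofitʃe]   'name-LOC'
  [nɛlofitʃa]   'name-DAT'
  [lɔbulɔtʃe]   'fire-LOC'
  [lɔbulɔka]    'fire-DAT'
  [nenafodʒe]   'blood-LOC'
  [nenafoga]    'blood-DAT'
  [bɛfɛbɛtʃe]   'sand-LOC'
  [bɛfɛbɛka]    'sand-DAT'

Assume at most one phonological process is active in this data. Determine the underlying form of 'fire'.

The stem for 'fire' ends in [tʃ] in [lɔbulɔtʃe] but [k] in [lɔbulɔka].
If /tʃ/ were underlying and a rule turned it into [k] before the DAT suffix, 'name' would also alternate; but it has [tʃ] in both [nɛlofitʃe] and [nɛlofitʃa].
The underlying segment must be /k/; /k/ and /g/ become palato-alveolar [tʃ] and [dʒ] before a front vowel, yielding [tʃ] there.

/lɔbulɔk/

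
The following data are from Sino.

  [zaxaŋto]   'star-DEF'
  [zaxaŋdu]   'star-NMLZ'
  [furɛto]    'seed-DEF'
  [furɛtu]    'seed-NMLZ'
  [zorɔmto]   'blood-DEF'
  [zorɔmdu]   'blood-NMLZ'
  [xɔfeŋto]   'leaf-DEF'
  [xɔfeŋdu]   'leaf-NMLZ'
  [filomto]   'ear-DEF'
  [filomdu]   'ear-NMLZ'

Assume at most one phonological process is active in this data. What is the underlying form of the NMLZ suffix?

The NMLZ suffix surfaces as [-du] and [-tu], depending on the final segment of the stem.
By contrast the DEF suffix keeps its initial [t] throughout — that segment must be underlying.
So the underlying form is /-du/, and voiced stops become voiceless after a vowel.

/-du/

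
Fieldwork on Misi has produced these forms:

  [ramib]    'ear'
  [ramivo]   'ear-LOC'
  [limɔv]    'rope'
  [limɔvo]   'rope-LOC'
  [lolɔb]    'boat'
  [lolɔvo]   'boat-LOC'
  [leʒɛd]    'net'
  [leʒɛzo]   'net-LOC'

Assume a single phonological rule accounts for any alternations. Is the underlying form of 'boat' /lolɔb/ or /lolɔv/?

/lolɔb/

The stem for 'boat' ends in [b] in [lolɔb] but [v] in [lolɔvo].
The stem 'rope' ([limɔv], [limɔvo]) shows [v] unchanged in both environments, so [v] cannot be basic with [b] derived in isolation.
The underlying segment must be /b/; voiced stops become fricatives between vowels, yielding [v] there.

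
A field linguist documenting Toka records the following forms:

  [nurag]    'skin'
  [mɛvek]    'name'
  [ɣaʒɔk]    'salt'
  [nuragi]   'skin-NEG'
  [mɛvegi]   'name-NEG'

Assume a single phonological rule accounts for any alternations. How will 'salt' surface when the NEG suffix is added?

[ɣaʒɔgi]

'name' shows [k] ~ [g] at the end of the stem ([mɛvek] vs [mɛvegi]).
If /g/ were underlying and a rule turned it into [k] in isolation, 'skin' would also alternate; but it has [g] in both [nurag] and [nuragi].
The underlying segment must be /k/; voiceless stops become voiced between vowels, yielding [g] there.
The one attested form of 'salt', [ɣaʒɔk], shows underlying /ɣaʒɔk/. Applying the same rule between vowels gives [ɣaʒɔgi].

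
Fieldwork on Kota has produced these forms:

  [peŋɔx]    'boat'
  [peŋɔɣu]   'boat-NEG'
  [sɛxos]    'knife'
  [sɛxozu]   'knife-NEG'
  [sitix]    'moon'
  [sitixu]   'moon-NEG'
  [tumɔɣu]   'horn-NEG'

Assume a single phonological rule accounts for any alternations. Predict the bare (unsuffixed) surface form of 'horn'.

[tumɔx]

In [peŋɔx] and [peŋɔɣu] the final segment of 'boat' alternates: [x] ~ [ɣ].
If /x/ were underlying and a rule turned it into [ɣ] before the NEG suffix, 'moon' would also alternate; but it has [x] in both [sitix] and [sitixu].
Therefore /ɣ/ is basic and [x] is derived by word-final obstruent devoicing (voiced obstruents become voiceless word-finally).
From [tumɔɣu] the stem 'horn' is /tumɔɣ/; word-finally this yields [tumɔx].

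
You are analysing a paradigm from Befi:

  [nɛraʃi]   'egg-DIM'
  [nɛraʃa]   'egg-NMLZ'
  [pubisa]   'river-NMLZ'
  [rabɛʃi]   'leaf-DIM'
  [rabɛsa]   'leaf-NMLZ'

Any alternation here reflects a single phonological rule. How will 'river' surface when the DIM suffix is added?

[pubiʃi]

In [rabɛʃi] and [rabɛsa] the final segment of 'leaf' alternates: [ʃ] ~ [s].
But 'egg' keeps [ʃ] in both environments ([nɛraʃi], [nɛraʃa]), so there is no rule changing /ʃ/ to [s] before the NMLZ suffix.
The underlying segment must be /s/; /s/ becomes palato-alveolar [ʃ] before a front vowel, yielding [ʃ] there.
The one attested form of 'river', [pubisa], shows underlying /pubis/. Applying the same rule before a front vowel gives [pubiʃi].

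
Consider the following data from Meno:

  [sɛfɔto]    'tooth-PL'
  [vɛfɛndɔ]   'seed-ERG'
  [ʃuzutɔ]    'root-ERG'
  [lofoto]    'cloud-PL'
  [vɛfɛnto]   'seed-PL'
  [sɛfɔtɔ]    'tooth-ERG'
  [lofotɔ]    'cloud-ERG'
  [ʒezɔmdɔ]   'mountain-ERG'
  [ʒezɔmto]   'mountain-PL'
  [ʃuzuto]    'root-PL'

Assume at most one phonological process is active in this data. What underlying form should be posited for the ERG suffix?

The ERG morpheme has two allomorphs, [-dɔ] and [-tɔ].
By contrast the PL suffix keeps its initial [t] throughout — that segment must be underlying.
So the underlying form is /-dɔ/, and voiced stops become voiceless after a vowel.

/-dɔ/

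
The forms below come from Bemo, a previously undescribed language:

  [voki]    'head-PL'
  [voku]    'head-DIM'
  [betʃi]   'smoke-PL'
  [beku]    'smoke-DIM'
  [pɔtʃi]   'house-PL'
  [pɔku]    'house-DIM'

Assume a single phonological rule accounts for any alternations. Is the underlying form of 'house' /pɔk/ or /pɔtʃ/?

/pɔtʃ/

The root 'house' surfaces as [pɔtʃi] and [pɔku], with a stem-final [tʃ] ~ [k] alternation.
Compare 'head', with invariant [k] in [voki] and [voku]: an analysis with underlying /k/ and a rule producing [tʃ] before the PL suffix would wrongly predict alternation here too.
The underlying segment must be /tʃ/; palato-alveolar /tʃ/ becomes [k] when no front vowel follows, yielding [k] there.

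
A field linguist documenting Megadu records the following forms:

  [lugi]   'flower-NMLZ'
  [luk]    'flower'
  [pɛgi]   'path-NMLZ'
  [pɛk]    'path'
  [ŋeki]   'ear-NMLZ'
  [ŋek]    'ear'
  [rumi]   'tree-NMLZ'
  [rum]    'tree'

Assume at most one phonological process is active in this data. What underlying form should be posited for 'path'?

The stem for 'path' ends in [g] in [pɛgi] but [k] in [pɛk].
If /k/ were underlying and a rule turned it into [g] before the NMLZ suffix, 'ear' would also alternate; but it has [k] in both [ŋeki] and [ŋek].
Therefore /g/ is basic and [k] is derived by word-final obstruent devoicing (voiced obstruents become voiceless word-finally).
So 'path' = /pɛg/.

/pɛg/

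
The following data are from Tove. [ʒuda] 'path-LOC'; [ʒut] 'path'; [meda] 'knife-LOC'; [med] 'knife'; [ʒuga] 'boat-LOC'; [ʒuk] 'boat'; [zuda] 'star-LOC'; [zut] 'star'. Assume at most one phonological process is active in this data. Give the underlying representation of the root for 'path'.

The stem for 'path' ends in [d] in [ʒuda] but [t] in [ʒut].
But 'knife' keeps [d] in both environments ([meda], [med]), so there is no rule changing /d/ to [t] in isolation.
The underlying segment must be /t/; voiceless stops become voiced between vowels, yielding [d] there.

/ʒut/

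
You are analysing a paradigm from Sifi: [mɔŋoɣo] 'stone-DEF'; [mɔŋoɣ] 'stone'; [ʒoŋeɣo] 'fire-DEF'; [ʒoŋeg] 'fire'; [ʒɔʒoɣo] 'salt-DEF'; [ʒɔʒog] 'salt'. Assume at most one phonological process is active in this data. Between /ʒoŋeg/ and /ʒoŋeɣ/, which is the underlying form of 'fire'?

/ʒoŋeg/

The stem for 'fire' ends in [ɣ] in [ʒoŋeɣo] but [g] in [ʒoŋeg].
The stem 'stone' ([mɔŋoɣo], [mɔŋoɣ]) shows [ɣ] unchanged in both environments, so [ɣ] cannot be basic with [g] derived in isolation.
Therefore /g/ is basic and [ɣ] is derived by intervocalic spirantization (voiced stops become fricatives between vowels).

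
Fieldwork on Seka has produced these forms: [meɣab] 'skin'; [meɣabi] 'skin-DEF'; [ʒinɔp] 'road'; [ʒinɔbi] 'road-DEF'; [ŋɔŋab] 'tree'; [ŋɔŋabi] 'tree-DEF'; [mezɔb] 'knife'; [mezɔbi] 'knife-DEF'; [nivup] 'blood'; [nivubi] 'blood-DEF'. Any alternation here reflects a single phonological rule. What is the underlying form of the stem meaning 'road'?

/ʒinɔp/

In [ʒinɔp] and [ʒinɔbi] the final segment of 'road' alternates: [p] ~ [b].
But 'skin' keeps [b] in both environments ([meɣab], [meɣabi]), so there is no rule changing /b/ to [p] in isolation.
The underlying segment must be /p/; voiceless stops become voiced between vowels, yielding [b] there.
The underlying form of 'road' is therefore /ʒinɔp/.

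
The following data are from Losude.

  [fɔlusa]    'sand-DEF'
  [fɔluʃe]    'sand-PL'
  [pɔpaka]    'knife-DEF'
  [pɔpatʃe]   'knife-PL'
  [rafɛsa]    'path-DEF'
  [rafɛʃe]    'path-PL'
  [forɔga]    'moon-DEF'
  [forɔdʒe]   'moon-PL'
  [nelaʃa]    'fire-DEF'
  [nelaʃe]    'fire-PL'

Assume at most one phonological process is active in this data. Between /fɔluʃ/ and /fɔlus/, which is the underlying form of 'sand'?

/fɔlus/

In [fɔlusa] and [fɔluʃe] the final segment of 'sand' alternates: [s] ~ [ʃ].
But 'fire' keeps [ʃ] in both environments ([nelaʃa], [nelaʃe]), so there is no rule changing /ʃ/ to [s] before the DEF suffix.
So /s/ is underlying, and a rule of palatalization before a front vowel — /k/, /g/ and /s/ become palato-alveolar [tʃ], [dʒ] and [ʃ] before a front vowel — gives [ʃ].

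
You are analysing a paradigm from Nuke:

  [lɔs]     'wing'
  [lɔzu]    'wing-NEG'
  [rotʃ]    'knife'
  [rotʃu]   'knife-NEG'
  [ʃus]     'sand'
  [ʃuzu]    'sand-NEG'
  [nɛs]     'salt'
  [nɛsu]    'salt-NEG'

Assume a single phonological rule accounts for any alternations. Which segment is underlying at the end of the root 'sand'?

/z/

In [ʃus] and [ʃuzu] the final segment of 'sand' alternates: [s] ~ [z].
Compare 'salt', with invariant [s] in [nɛs] and [nɛsu]: an analysis with underlying /s/ and a rule producing [z] before the NEG suffix would wrongly predict alternation here too.
Therefore /z/ is basic and [s] is derived by word-final obstruent devoicing (voiced obstruents become voiceless word-finally).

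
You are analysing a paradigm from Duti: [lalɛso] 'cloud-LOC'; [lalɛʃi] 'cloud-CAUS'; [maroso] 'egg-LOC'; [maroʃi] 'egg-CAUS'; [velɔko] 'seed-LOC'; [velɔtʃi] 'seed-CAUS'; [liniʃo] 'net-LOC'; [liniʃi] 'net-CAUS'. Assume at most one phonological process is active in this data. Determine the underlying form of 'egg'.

/maros/

In [maroso] and [maroʃi] the final segment of 'egg' alternates: [s] ~ [ʃ].
But 'net' keeps [ʃ] in both environments ([liniʃo], [liniʃi]), so there is no rule changing /ʃ/ to [s] before the LOC suffix.
The alternation reflects palatalization before a front vowel: /k/ and /s/ become palato-alveolar [tʃ] and [ʃ] before a front vowel. /s/ is underlying.
The underlying form of 'egg' is therefore /maros/.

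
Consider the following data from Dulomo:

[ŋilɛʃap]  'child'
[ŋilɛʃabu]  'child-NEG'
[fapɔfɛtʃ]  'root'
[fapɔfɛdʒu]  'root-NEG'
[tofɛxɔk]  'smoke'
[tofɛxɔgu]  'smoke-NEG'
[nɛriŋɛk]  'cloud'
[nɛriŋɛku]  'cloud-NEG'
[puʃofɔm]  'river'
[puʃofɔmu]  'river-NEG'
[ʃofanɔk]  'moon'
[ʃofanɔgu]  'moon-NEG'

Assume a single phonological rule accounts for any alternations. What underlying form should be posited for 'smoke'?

The root 'smoke' surfaces as [tofɛxɔk] and [tofɛxɔgu], with a stem-final [k] ~ [g] alternation.
But 'cloud' keeps [k] in both environments ([nɛriŋɛk], [nɛriŋɛku]), so there is no rule changing /k/ to [g] before the NEG suffix.
The underlying segment must be /g/; voiced obstruents become voiceless word-finally, yielding [k] there.

/tofɛxɔg/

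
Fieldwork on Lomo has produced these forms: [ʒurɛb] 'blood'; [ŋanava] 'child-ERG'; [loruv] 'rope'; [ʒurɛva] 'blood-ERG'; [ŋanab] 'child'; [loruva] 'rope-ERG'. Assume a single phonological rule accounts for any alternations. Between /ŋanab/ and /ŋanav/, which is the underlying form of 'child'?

/ŋanab/

The root 'child' surfaces as [ŋanava] and [ŋanab], with a stem-final [v] ~ [b] alternation.
If /v/ were underlying and a rule turned it into [b] in isolation, 'rope' would also alternate; but it has [v] in both [loruva] and [loruv].
So /b/ is underlying, and a rule of intervocalic spirantization — voiced stops become fricatives between vowels — gives [v].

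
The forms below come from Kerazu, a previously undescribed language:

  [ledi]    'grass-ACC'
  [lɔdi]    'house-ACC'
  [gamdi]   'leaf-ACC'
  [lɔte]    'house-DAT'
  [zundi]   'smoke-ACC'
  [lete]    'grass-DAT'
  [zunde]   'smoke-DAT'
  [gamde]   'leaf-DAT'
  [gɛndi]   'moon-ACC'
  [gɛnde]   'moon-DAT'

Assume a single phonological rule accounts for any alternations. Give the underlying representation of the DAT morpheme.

The DAT morpheme has two allomorphs, [-de] and [-te].
By contrast the ACC suffix keeps its initial [d] throughout — that segment must be underlying.
The DAT suffix is therefore /-te/ underlyingly, with post-nasal voicing: voiceless stops become voiced after a nasal.

/-te/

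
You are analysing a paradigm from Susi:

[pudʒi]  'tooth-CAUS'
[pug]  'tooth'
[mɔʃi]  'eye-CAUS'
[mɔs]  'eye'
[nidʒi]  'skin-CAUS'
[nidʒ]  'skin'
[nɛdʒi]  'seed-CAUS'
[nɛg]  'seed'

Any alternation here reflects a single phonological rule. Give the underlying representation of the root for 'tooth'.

'tooth' shows [dʒ] ~ [g] at the end of the stem ([pudʒi] vs [pug]).
If /dʒ/ were underlying and a rule turned it into [g] in isolation, 'skin' would also alternate; but it has [dʒ] in both [nidʒi] and [nidʒ].
The alternation reflects palatalization before a front vowel: /g/ and /s/ become palato-alveolar [dʒ] and [ʃ] before a front vowel. /g/ is underlying.
So 'tooth' = /pug/.

/pug/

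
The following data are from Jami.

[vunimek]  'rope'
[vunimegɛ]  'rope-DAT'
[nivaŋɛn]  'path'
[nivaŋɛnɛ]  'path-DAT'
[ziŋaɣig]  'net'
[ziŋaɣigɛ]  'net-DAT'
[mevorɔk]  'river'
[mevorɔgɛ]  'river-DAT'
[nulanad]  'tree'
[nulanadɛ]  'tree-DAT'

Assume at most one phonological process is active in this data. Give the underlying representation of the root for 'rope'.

/vunimek/

The root 'rope' surfaces as [vunimek] and [vunimegɛ], with a stem-final [k] ~ [g] alternation.
If /g/ were underlying and a rule turned it into [k] in isolation, 'net' would also alternate; but it has [g] in both [ziŋaɣig] and [ziŋaɣigɛ].
So /k/ is underlying, and a rule of intervocalic voicing — voiceless stops become voiced between vowels — gives [g].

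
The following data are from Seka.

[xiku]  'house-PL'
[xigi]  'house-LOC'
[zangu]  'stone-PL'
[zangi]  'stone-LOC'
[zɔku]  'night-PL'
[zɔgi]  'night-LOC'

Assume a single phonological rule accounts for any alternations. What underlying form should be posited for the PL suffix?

/-ku/

The PL suffix surfaces as [-gu] and [-ku], depending on the final segment of the stem.
By contrast the LOC suffix keeps its initial [g] throughout — that segment must be underlying.
So the underlying form is /-ku/, and voiceless stops become voiced after a nasal.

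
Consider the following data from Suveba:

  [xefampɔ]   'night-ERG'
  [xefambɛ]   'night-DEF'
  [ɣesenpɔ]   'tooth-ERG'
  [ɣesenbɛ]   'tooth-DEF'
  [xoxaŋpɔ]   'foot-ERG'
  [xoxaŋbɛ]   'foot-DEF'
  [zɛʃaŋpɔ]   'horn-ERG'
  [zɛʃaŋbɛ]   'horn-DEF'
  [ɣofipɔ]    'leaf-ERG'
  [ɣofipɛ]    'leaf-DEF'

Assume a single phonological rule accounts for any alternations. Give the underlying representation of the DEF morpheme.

The DEF suffix surfaces as [-bɛ] and [-pɛ], depending on the final segment of the stem.
By contrast the ERG suffix keeps its initial [p] throughout — that segment must be underlying.
So the underlying form is /-bɛ/, and voiced stops become voiceless after a vowel.

/-bɛ/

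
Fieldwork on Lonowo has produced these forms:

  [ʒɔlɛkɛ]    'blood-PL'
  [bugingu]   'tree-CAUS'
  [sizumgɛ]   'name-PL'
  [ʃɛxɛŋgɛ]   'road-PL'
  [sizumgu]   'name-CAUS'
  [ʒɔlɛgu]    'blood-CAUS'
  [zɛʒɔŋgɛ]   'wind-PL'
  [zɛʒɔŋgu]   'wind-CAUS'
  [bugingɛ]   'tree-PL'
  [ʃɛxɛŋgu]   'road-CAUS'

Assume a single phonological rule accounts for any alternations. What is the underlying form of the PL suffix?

/-kɛ/

The PL morpheme has two allomorphs, [-gɛ] and [-kɛ].
By contrast the CAUS suffix keeps its initial [g] throughout — that segment must be underlying.
The PL suffix is therefore /-kɛ/ underlyingly, with post-nasal voicing: voiceless stops become voiced after a nasal.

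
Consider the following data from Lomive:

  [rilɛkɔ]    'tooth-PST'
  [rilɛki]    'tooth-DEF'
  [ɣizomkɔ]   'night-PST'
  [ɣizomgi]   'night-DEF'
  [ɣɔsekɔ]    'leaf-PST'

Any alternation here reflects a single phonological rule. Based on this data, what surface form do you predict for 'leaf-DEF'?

The DEF suffix surfaces as [-gi] and [-ki], depending on the final segment of the stem.
The PST suffix, which begins with [k], is invariant after every stem; so [k] is not altered by any rule here.
So the underlying form is /-gi/, and voiced stops become voiceless after a vowel.
After 'leaf', which ends in a vowel, the suffix surfaces as [-ki], giving [ɣɔseki].

[ɣɔseki]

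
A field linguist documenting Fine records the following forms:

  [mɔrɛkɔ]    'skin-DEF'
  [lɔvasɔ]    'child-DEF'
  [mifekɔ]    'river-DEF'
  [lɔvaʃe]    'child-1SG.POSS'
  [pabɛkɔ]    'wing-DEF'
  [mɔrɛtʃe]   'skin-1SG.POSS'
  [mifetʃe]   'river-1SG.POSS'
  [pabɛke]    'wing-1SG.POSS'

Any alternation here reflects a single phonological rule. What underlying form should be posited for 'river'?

/mifetʃ/

The stem for 'river' ends in [tʃ] in [mifetʃe] but [k] in [mifekɔ].
Compare 'wing', with invariant [k] in [pabɛke] and [pabɛkɔ]: an analysis with underlying /k/ and a rule producing [tʃ] before the 1SG.POSS suffix would wrongly predict alternation here too.
So /tʃ/ is underlying, and a rule of depalatalization — palato-alveolar /tʃ/ and /ʃ/ become [k] and [s] when no front vowel follows — gives [k].
Hence 'river' is /mifetʃ/ underlyingly.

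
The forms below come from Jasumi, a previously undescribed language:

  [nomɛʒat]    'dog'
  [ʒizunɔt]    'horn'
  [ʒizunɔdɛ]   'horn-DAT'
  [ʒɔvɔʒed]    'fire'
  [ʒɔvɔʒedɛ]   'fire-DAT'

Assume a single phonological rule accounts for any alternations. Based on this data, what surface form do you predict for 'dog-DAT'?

[nomɛʒadɛ]

'horn' shows [t] ~ [d] at the end of the stem ([ʒizunɔt] vs [ʒizunɔdɛ]).
The stem 'fire' ([ʒɔvɔʒed], [ʒɔvɔʒedɛ]) shows [d] unchanged in both environments, so [d] cannot be basic with [t] derived in isolation.
Therefore /t/ is basic and [d] is derived by intervocalic voicing (voiceless stops become voiced between vowels).
From [nomɛʒat] the stem 'dog' is /nomɛʒat/; between vowels this yields [nomɛʒadɛ].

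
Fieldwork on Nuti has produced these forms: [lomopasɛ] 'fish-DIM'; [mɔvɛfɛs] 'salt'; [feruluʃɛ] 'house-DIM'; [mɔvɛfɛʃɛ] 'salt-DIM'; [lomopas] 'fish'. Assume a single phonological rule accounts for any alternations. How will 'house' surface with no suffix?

The root 'salt' surfaces as [mɔvɛfɛʃɛ] and [mɔvɛfɛs], with a stem-final [ʃ] ~ [s] alternation.
The stem 'fish' ([lomopasɛ], [lomopas]) shows [s] unchanged in both environments, so [s] cannot be basic with [ʃ] derived before the DIM suffix.
The underlying segment must be /ʃ/; palato-alveolar /ʃ/ becomes [s] when no front vowel follows, yielding [s] there.
The one attested form of 'house', [feruluʃɛ], shows underlying /feruluʃ/. Applying the same rule when no front vowel follows gives [ferulus].

[ferulus]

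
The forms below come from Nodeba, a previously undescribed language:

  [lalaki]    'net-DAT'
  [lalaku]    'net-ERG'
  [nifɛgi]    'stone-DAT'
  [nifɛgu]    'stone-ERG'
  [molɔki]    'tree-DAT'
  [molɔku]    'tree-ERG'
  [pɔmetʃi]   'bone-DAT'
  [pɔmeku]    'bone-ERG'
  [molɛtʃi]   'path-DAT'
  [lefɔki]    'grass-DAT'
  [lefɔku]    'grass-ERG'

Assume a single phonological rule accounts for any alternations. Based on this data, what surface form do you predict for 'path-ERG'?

The stem for 'bone' ends in [tʃ] in [pɔmetʃi] but [k] in [pɔmeku].
But 'grass' keeps [k] in both environments ([lefɔki], [lefɔku]), so there is no rule changing /k/ to [tʃ] before the DAT suffix.
So /tʃ/ is underlying, and a rule of depalatalization — palato-alveolar /tʃ/ becomes [k] when no front vowel follows — gives [k].
From [molɛtʃi] the stem 'path' is /molɛtʃ/; when no front vowel follows this yields [molɛku].

[molɛku]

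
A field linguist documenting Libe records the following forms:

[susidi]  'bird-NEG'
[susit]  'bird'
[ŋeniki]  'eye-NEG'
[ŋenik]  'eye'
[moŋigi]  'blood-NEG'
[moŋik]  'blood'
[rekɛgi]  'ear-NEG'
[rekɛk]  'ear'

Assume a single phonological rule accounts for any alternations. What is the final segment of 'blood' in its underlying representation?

/g/

The stem for 'blood' ends in [g] in [moŋigi] but [k] in [moŋik].
Compare 'eye', with invariant [k] in [ŋeniki] and [ŋenik]: an analysis with underlying /k/ and a rule producing [g] before the NEG suffix would wrongly predict alternation here too.
So /g/ is underlying, and a rule of word-final obstruent devoicing — voiced obstruents become voiceless word-finally — gives [k].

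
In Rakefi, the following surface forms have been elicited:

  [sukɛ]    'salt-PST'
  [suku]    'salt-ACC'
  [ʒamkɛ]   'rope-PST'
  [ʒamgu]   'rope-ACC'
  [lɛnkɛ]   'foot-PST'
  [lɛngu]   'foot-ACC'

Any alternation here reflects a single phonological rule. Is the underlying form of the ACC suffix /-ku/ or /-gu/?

/-gu/

The ACC morpheme has two allomorphs, [-gu] and [-ku].
By contrast the PST suffix keeps its initial [k] throughout — that segment must be underlying.
The ACC suffix is therefore /-gu/ underlyingly, with post-vocalic devoicing: voiced stops become voiceless after a vowel.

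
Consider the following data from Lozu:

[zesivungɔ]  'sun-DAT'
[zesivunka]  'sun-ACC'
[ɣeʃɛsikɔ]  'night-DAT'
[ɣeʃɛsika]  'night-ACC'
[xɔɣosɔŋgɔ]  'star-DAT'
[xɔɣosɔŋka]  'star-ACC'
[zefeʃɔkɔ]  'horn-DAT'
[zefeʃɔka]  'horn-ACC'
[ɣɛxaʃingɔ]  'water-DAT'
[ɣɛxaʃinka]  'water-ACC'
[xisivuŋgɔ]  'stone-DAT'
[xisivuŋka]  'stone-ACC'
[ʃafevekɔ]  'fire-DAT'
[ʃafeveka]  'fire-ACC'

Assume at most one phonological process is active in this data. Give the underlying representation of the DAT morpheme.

The DAT suffix surfaces as [-gɔ] and [-kɔ], depending on the final segment of the stem.
By contrast the ACC suffix keeps its initial [k] throughout — that segment must be underlying.
The DAT suffix is therefore /-gɔ/ underlyingly, with post-vocalic devoicing: voiced stops become voiceless after a vowel.

/-gɔ/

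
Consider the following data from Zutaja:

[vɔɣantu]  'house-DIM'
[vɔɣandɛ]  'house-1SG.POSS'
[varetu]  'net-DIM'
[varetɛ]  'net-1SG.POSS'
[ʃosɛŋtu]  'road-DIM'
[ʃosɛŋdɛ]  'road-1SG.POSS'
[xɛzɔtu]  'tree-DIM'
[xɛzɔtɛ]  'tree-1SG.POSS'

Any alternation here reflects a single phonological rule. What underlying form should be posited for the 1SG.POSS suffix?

/-dɛ/

The 1SG.POSS suffix surfaces as [-dɛ] and [-tɛ], depending on the final segment of the stem.
By contrast the DIM suffix keeps its initial [t] throughout — that segment must be underlying.
The 1SG.POSS suffix is therefore /-dɛ/ underlyingly, with post-vocalic devoicing: voiced stops become voiceless after a vowel.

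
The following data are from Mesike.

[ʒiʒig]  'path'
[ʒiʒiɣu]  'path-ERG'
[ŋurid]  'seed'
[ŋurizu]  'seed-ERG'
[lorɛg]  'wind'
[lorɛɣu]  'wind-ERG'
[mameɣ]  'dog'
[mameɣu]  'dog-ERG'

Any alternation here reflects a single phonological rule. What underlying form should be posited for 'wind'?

The root 'wind' surfaces as [lorɛg] and [lorɛɣu], with a stem-final [g] ~ [ɣ] alternation.
If /ɣ/ were underlying and a rule turned it into [g] in isolation, 'dog' would also alternate; but it has [ɣ] in both [mameɣ] and [mameɣu].
The underlying segment must be /g/; voiced stops become fricatives between vowels, yielding [ɣ] there.

/lorɛg/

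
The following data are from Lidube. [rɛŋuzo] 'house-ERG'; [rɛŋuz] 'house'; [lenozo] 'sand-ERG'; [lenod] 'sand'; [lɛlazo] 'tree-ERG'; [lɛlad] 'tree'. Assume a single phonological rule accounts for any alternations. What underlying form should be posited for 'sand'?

/lenod/

The stem for 'sand' ends in [z] in [lenozo] but [d] in [lenod].
The stem 'house' ([rɛŋuzo], [rɛŋuz]) shows [z] unchanged in both environments, so [z] cannot be basic with [d] derived in isolation.
The underlying segment must be /d/; voiced stops become fricatives between vowels, yielding [z] there.
Hence 'sand' is /lenod/ underlyingly.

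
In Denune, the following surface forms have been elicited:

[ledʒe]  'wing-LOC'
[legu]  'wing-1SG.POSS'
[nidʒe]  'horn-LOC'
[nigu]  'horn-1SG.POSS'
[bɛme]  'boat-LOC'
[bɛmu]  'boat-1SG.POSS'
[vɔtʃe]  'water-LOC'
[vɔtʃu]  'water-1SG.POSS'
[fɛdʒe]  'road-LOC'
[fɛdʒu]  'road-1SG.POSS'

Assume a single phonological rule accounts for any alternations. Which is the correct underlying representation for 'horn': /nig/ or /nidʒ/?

'horn' shows [dʒ] ~ [g] at the end of the stem ([nidʒe] vs [nigu]).
If /dʒ/ were underlying and a rule turned it into [g] before the 1SG.POSS suffix, 'road' would also alternate; but it has [dʒ] in both [fɛdʒe] and [fɛdʒu].
The alternation reflects palatalization before a front vowel: /g/ becomes palato-alveolar [dʒ] before a front vowel. /g/ is underlying.

/nig/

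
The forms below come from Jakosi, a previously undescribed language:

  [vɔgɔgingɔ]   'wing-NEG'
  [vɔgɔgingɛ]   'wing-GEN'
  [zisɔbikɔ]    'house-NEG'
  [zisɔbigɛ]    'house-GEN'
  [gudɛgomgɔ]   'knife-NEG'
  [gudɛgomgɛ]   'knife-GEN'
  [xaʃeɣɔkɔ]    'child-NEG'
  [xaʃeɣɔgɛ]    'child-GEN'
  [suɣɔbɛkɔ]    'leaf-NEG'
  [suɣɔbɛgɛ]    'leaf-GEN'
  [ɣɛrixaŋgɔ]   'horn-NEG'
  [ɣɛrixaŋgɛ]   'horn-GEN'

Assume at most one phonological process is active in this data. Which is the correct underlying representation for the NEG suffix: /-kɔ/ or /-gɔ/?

The NEG suffix surfaces as [-gɔ] and [-kɔ], depending on the final segment of the stem.
By contrast the GEN suffix keeps its initial [g] throughout — that segment must be underlying.
The NEG suffix is therefore /-kɔ/ underlyingly, with post-nasal voicing: voiceless stops become voiced after a nasal.

/-kɔ/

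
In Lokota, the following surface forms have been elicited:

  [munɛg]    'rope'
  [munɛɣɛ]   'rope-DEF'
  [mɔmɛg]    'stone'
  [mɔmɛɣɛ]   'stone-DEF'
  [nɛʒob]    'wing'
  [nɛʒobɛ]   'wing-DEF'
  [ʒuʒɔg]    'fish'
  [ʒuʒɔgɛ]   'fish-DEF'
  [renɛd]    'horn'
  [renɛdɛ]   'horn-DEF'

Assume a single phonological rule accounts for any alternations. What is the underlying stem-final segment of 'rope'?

The root 'rope' surfaces as [munɛg] and [munɛɣɛ], with a stem-final [g] ~ [ɣ] alternation.
Compare 'fish', with invariant [g] in [ʒuʒɔg] and [ʒuʒɔgɛ]: an analysis with underlying /g/ and a rule producing [ɣ] before the DEF suffix would wrongly predict alternation here too.
So /ɣ/ is underlying, and a rule of word-final hardening — voiced fricatives become stops word-finally — gives [g].

/ɣ/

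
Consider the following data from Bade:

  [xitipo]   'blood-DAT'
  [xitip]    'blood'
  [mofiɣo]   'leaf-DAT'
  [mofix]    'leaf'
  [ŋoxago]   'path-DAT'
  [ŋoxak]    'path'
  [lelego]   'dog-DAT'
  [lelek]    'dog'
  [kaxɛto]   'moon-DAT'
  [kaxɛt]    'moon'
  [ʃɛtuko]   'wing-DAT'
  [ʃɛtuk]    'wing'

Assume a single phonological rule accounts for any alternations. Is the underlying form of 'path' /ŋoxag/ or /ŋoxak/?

The stem for 'path' ends in [g] in [ŋoxago] but [k] in [ŋoxak].
The stem 'wing' ([ʃɛtuko], [ʃɛtuk]) shows [k] unchanged in both environments, so [k] cannot be basic with [g] derived before the DAT suffix.
The underlying segment must be /g/; voiced obstruents become voiceless word-finally, yielding [k] there.

/ŋoxag/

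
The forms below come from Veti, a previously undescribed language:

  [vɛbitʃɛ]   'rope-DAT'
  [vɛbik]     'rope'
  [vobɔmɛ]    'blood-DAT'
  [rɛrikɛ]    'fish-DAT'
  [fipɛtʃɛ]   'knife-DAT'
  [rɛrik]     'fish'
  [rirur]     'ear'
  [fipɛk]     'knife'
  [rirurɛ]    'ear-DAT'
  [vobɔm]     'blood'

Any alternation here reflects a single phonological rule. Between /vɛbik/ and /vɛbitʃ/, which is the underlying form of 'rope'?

/vɛbitʃ/

In [vɛbik] and [vɛbitʃɛ] the final segment of 'rope' alternates: [k] ~ [tʃ].
But 'fish' keeps [k] in both environments ([rɛrik], [rɛrikɛ]), so there is no rule changing /k/ to [tʃ] before the DAT suffix.
Therefore /tʃ/ is basic and [k] is derived by depalatalization (palato-alveolar /tʃ/ becomes [k] when no front vowel follows).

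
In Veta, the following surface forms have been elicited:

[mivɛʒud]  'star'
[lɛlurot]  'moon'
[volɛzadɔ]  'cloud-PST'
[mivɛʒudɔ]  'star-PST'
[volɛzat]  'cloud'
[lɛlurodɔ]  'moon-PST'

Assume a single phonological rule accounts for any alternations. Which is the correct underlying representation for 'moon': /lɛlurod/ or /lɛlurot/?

'moon' shows [t] ~ [d] at the end of the stem ([lɛlurot] vs [lɛlurodɔ]).
If /d/ were underlying and a rule turned it into [t] in isolation, 'star' would also alternate; but it has [d] in both [mivɛʒud] and [mivɛʒudɔ].
The underlying segment must be /t/; voiceless stops become voiced between vowels, yielding [d] there.

/lɛlurot/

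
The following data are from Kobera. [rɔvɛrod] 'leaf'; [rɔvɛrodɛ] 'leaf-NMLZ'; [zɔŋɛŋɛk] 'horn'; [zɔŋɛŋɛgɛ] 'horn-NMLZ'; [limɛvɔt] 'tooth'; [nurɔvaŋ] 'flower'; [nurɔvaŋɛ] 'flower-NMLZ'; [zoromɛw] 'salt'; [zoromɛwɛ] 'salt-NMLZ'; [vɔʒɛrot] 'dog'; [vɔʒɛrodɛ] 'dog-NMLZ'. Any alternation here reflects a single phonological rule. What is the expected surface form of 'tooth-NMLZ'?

[limɛvɔdɛ]

The root 'dog' surfaces as [vɔʒɛrot] and [vɔʒɛrodɛ], with a stem-final [t] ~ [d] alternation.
Compare 'leaf', with invariant [d] in [rɔvɛrod] and [rɔvɛrodɛ]: an analysis with underlying /d/ and a rule producing [t] in isolation would wrongly predict alternation here too.
Therefore /t/ is basic and [d] is derived by intervocalic voicing (voiceless stops become voiced between vowels).
From [limɛvɔt] the stem 'tooth' is /limɛvɔt/; between vowels this yields [limɛvɔdɛ].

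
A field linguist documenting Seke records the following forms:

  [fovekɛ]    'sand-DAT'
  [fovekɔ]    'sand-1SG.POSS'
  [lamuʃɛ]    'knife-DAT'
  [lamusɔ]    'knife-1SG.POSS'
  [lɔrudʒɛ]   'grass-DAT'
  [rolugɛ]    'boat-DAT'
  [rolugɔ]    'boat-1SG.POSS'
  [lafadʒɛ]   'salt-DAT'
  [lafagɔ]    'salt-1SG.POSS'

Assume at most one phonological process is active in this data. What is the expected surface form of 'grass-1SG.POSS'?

'salt' shows [dʒ] ~ [g] at the end of the stem ([lafadʒɛ] vs [lafagɔ]).
Compare 'boat', with invariant [g] in [rolugɛ] and [rolugɔ]: an analysis with underlying /g/ and a rule producing [dʒ] before the DAT suffix would wrongly predict alternation here too.
So /dʒ/ is underlying, and a rule of depalatalization — palato-alveolar /dʒ/ and /ʃ/ become [g] and [s] when no front vowel follows — gives [g].
From [lɔrudʒɛ] the stem 'grass' is /lɔrudʒ/; when no front vowel follows this yields [lɔrugɔ].

[lɔrugɔ]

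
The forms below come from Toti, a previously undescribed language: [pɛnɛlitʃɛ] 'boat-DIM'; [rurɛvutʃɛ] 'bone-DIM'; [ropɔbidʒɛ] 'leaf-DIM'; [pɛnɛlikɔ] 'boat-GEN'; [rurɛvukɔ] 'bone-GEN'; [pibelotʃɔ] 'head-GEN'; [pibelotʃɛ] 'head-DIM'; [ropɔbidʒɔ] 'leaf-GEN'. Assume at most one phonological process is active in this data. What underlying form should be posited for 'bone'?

The root 'bone' surfaces as [rurɛvukɔ] and [rurɛvutʃɛ], with a stem-final [k] ~ [tʃ] alternation.
If /tʃ/ were underlying and a rule turned it into [k] before the GEN suffix, 'head' would also alternate; but it has [tʃ] in both [pibelotʃɔ] and [pibelotʃɛ].
The alternation reflects palatalization before a front vowel: /k/ becomes palato-alveolar [tʃ] before a front vowel. /k/ is underlying.

/rurɛvuk/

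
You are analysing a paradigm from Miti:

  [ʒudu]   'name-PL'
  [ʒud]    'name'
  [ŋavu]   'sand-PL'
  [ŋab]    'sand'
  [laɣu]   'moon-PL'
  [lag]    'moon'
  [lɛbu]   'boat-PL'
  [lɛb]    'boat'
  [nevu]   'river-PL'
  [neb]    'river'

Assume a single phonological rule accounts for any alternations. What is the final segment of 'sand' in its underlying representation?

/v/

The root 'sand' surfaces as [ŋavu] and [ŋab], with a stem-final [v] ~ [b] alternation.
Compare 'boat', with invariant [b] in [lɛbu] and [lɛb]: an analysis with underlying /b/ and a rule producing [v] before the PL suffix would wrongly predict alternation here too.
So /v/ is underlying, and a rule of word-final hardening — voiced fricatives become stops word-finally — gives [b].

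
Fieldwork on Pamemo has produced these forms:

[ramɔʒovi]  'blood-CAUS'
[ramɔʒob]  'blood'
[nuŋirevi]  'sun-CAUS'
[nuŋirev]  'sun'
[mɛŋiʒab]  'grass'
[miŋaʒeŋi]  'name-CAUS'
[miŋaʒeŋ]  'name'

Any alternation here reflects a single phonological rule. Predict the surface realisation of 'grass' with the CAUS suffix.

The stem for 'blood' ends in [v] in [ramɔʒovi] but [b] in [ramɔʒob].
If /v/ were underlying and a rule turned it into [b] in isolation, 'sun' would also alternate; but it has [v] in both [nuŋirevi] and [nuŋirev].
The underlying segment must be /b/; voiced stops become fricatives between vowels, yielding [v] there.
The one attested form of 'grass', [mɛŋiʒab], shows underlying /mɛŋiʒab/. Applying the same rule between vowels gives [mɛŋiʒavi].

[mɛŋiʒavi]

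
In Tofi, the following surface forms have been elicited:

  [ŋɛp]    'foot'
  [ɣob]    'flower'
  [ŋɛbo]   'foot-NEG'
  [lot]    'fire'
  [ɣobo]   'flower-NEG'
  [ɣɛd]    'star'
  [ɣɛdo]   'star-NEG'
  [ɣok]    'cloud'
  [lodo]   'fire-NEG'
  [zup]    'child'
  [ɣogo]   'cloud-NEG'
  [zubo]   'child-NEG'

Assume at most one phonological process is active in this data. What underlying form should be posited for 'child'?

/zup/

The root 'child' surfaces as [zubo] and [zup], with a stem-final [b] ~ [p] alternation.
Compare 'flower', with invariant [b] in [ɣobo] and [ɣob]: an analysis with underlying /b/ and a rule producing [p] in isolation would wrongly predict alternation here too.
The underlying segment must be /p/; voiceless stops become voiced between vowels, yielding [b] there.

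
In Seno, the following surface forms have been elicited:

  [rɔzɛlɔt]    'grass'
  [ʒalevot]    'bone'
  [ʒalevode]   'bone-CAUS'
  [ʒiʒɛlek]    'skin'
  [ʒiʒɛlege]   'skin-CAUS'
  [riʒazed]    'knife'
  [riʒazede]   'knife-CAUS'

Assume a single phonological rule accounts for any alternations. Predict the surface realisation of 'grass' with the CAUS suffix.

The root 'bone' surfaces as [ʒalevot] and [ʒalevode], with a stem-final [t] ~ [d] alternation.
But 'knife' keeps [d] in both environments ([riʒazed], [riʒazede]), so there is no rule changing /d/ to [t] in isolation.
The alternation reflects intervocalic voicing: voiceless stops become voiced between vowels. /t/ is underlying.
The one attested form of 'grass', [rɔzɛlɔt], shows underlying /rɔzɛlɔt/. Applying the same rule between vowels gives [rɔzɛlɔde].

[rɔzɛlɔde]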